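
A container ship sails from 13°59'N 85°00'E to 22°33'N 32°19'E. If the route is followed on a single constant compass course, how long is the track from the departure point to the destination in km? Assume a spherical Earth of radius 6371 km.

Rhumb course C = atan2(Δλ, Δψ) with Δψ = ln[tan(π/4+φ₂/2)/tan(π/4+φ₁/2)] = +0.1576, Δλ = -0.9195 → C = 279.73°
d = R·|Δφ| / |cos C| = 6371·0.14952 / 0.16897 = 5638 km

5638 km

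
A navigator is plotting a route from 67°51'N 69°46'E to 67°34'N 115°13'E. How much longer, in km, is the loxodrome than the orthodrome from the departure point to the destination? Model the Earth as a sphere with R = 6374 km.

43 km

Great circle: cos σ = sin φ₁ sin φ₂ + cos φ₁ cos φ₂ cos Δλ,  σ = 0.2942 rad → d_gc = 1875.0 km
Rhumb line: Δψ = -0.0130, q = Δφ/Δψ = 0.3793, d_rh = R√(Δφ²+q²Δλ²) = 1918.2 km
Excess = 1918.2 − 1875.0 = 43.2 ≈ 43 km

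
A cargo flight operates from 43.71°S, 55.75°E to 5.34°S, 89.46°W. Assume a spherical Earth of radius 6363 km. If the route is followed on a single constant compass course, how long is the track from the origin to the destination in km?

14897 km

Δψ = ln[tan(π/4+φ₂/2)/tan(π/4+φ₁/2)] = +0.7565;  Δφ = +0.6697 rad,  Δλ = -2.5344 rad
q = Δφ/Δψ = 0.8852
d = R·√(Δφ² + q²Δλ²) = 6363·2.34122 = 14897 km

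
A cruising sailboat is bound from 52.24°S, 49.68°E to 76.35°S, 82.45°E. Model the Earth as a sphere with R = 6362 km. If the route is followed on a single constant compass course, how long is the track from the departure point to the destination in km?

3049 km

Δψ = ln[tan(π/4+φ₂/2)/tan(π/4+φ₁/2)] = -1.0499;  Δφ = -0.4208 rad,  Δλ = +0.5719 rad
q = Δφ/Δψ = 0.4008
d = R·√(Δφ² + q²Δλ²) = 6362·0.47919 = 3049 km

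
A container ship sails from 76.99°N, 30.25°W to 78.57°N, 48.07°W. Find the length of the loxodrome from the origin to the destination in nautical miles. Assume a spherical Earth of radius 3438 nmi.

245 nmi

Δψ = ln[tan(π/4+φ₂/2)/tan(π/4+φ₁/2)] = +0.1305;  Δφ = +0.0276 rad,  Δλ = -0.3110 rad
q = Δφ/Δψ = 0.2114
d = R·√(Δφ² + q²Δλ²) = 3438·0.07129 = 245 nmi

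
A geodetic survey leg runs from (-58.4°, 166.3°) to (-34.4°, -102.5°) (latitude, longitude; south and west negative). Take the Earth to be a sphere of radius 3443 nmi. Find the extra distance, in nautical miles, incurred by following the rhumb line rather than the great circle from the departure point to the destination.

245 nmi

Great circle: cos σ = sin φ₁ sin φ₂ + cos φ₁ cos φ₂ cos Δλ,  σ = 1.0791 rad → d_gc = 3715.26 nmi
Rhumb line: Δψ = +0.6223, q = Δφ/Δψ = 0.6731, d_rh = R√(Δφ²+q²Δλ²) = 3960.75 nmi
Excess = 3960.75 − 3715.26 = 245.49 ≈ 245 nmi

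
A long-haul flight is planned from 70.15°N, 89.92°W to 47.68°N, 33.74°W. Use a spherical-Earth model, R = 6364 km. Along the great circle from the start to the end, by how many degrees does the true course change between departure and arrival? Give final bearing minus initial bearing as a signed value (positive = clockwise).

Initial bearing θ₁ = atan2(sin Δλ cos φ₂, cos φ₁ sin φ₂ − sin φ₁ cos φ₂ cos Δλ) = 100.28°
Final bearing θ₂ = (initial bearing from the destination back to the start) + 180° = 150.25°
Δθ = θ₂ − θ₁ = +50.0°

+50.0°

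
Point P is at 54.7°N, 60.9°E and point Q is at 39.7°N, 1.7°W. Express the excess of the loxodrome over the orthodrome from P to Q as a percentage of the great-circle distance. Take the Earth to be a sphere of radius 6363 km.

2.9%

Great circle: σ = 0.7584 rad → d_gc = Rσ = 4825.8 km
Rhumb: Δφ = -0.2618, Δλ = -1.0926, Δψ = -0.3891, q = Δφ/Δψ = 0.6729 → d_rh = R√(Δφ²+q²Δλ²) = 4965.9 km
Excess = (4965.9 − 4825.8) / 4825.8 = 140.1 / 4825.8 = 2.90% ≈ 2.9%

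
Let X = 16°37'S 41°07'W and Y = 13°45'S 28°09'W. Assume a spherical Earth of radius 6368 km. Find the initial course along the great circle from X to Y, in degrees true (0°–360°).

78.9°

N = sin Δλ·cos φ₂ = +0.2180;  D = cos φ₁ sin φ₂ − sin φ₁ cos φ₂ cos Δλ = +0.0429
initial course = atan2(N, D) = 78.86°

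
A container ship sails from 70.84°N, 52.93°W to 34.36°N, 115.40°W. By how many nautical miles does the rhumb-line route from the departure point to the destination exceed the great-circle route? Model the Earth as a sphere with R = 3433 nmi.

Great circle: cos σ = sin φ₁ sin φ₂ + cos φ₁ cos φ₂ cos Δλ,  σ = 0.8522 rad → d_gc = 2925.5 nmi
Rhumb line: Δψ = -1.1399, q = Δφ/Δψ = 0.5585, d_rh = R√(Δφ²+q²Δλ²) = 3024.6 nmi
Excess = 3024.6 − 2925.5 = 99.1 ≈ 99 nmi

99 nmi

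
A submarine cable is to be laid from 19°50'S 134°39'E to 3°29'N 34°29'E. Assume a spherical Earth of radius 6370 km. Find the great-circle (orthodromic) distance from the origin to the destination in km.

Haversine: a = sin²(Δφ/2)+cos φ₁ cos φ₂ sin²(Δλ/2) = 0.59317;  σ = 2·atan2(√a,√(1−a))
σ = 100.740° → d = Rσ = 6370·1.75824 = 11200 km

11200 km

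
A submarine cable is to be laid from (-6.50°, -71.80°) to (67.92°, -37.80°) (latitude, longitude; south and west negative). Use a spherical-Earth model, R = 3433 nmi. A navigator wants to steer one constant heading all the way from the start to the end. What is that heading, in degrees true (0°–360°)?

18.8°

Δψ = ln[tan(π/4+φ₂/2)/tan(π/4+φ₁/2)] = +1.7479
Δλ = +0.5934 rad (taken the short way round)
course = atan2(Δλ, Δψ) = 18.75°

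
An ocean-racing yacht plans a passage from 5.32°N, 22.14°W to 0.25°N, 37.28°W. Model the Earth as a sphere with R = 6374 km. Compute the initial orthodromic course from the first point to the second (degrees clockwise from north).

251.9°

θ = atan2( sin Δλ·cos φ₂ ,  cos φ₁ sin φ₂ − sin φ₁ cos φ₂ cos Δλ )
  = atan2(-0.2612, -0.0852) = 251.94°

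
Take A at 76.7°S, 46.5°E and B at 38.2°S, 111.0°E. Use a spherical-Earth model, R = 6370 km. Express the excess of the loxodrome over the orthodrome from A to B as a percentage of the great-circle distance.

3.9%

Great circle: σ = 0.8235 rad → d_gc = Rσ = 5245.7 km
Rhumb: Δφ = +0.6720, Δλ = +1.1257, Δψ = +1.4267, q = Δφ/Δψ = 0.4710 → d_rh = R√(Δφ²+q²Δλ²) = 5452.4 km
Excess = (5452.4 − 5245.7) / 5245.7 = 206.7 / 5245.7 = 3.94% ≈ 3.9%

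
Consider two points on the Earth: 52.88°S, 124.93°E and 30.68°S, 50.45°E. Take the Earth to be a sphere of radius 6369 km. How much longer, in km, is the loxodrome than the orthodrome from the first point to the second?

227 km

Great circle: cos σ = sin φ₁ sin φ₂ + cos φ₁ cos φ₂ cos Δλ,  σ = 0.9935 rad → d_gc = 6327.8 km
Rhumb line: Δψ = +0.5283, q = Δφ/Δψ = 0.7334, d_rh = R√(Δφ²+q²Δλ²) = 6554.4 km
Excess = 6554.4 − 6327.8 = 226.6 ≈ 227 km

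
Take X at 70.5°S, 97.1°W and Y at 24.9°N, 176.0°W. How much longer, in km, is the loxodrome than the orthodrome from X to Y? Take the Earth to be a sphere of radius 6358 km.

Great circle: cos σ = sin φ₁ sin φ₂ + cos φ₁ cos φ₂ cos Δλ,  σ = 1.9162 rad → d_gc = 12183.3 km
Rhumb line: Δψ = +2.2102, q = Δφ/Δψ = 0.7533, d_rh = R√(Δφ²+q²Δλ²) = 12473.0 km
Excess = 12473.0 − 12183.3 = 289.7 ≈ 290 km

290 km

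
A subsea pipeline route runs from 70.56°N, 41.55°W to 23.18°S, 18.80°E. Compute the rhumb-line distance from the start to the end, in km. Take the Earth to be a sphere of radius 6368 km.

Rhumb course C = atan2(Δλ, Δψ) with Δψ = ln[tan(π/4+φ₂/2)/tan(π/4+φ₁/2)] = -2.1805, Δλ = +1.0533 → C = 154.22°
d = R·|Δφ| / |cos C| = 6368·1.63607 / 0.90044 = 11570 km

11570 km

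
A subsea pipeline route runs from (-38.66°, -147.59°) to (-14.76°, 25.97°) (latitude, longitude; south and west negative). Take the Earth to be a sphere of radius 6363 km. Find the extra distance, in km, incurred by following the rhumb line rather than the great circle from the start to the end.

3214 km

Great circle: cos σ = sin φ₁ sin φ₂ + cos φ₁ cos φ₂ cos Δλ,  σ = 2.2033 rad → d_gc = 14019.7 km
Rhumb line: Δψ = +0.4722, q = Δφ/Δψ = 0.8835, d_rh = R√(Δφ²+q²Δλ²) = 17233.9 km
Excess = 17233.9 − 14019.7 = 3214.2 ≈ 3214 km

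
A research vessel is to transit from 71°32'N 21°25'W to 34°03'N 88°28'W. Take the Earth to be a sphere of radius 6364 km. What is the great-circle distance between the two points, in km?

cos σ = sin φ₁ sin φ₂ + cos φ₁ cos φ₂ cos Δλ
      = sin(71.53°)sin(34.05°) + cos(71.53°)cos(34.05°)cos(-67.05°) = 0.6334
σ = 50.697° → d = Rσ = 6364·0.88483 = 5631 km

5631 km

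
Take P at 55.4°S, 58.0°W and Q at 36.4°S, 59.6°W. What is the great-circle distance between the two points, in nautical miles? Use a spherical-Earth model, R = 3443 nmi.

1144 nmi

Haversine: a = sin²(Δφ/2)+cos φ₁ cos φ₂ sin²(Δλ/2) = 0.02733;  σ = 2·atan2(√a,√(1−a))
σ = 19.031° → d = Rσ = 3443·0.33216 = 1144 nmi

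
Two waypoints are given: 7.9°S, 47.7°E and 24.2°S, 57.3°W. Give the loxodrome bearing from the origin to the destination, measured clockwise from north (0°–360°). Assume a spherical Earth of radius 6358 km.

Meridional parts: M(φ₁)=-0.1383, M(φ₂)=-0.4355 → ΔM = -0.2972;  Δλ = -1.8326 rad
tan C = Δλ / ΔM = +6.1662 → C = 260.79°

260.8°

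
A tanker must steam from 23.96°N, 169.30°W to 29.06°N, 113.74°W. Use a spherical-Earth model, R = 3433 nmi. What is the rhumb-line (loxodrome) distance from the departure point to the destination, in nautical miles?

2993 nmi

Δψ = ln[tan(π/4+φ₂/2)/tan(π/4+φ₁/2)] = +0.0995;  Δφ = +0.0890 rad,  Δλ = +0.9697 rad
q = Δφ/Δψ = 0.8944
d = R·√(Δφ² + q²Δλ²) = 3433·0.87187 = 2993 nmi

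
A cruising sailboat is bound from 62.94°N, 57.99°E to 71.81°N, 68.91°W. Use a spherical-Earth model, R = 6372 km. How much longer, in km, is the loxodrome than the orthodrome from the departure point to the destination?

Great circle: cos σ = sin φ₁ sin φ₂ + cos φ₁ cos φ₂ cos Δλ,  σ = 0.7063 rad → d_gc = 4500.6 km
Rhumb line: Δψ = +0.4076, q = Δφ/Δψ = 0.3798, d_rh = R√(Δφ²+q²Δλ²) = 5450.6 km
Excess = 5450.6 − 4500.6 = 950.0 ≈ 950 km

950 km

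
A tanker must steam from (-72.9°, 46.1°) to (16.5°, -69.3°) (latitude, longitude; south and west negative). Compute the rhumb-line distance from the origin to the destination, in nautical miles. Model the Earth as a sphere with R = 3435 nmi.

7287 nmi

Δψ = ln[tan(π/4+φ₂/2)/tan(π/4+φ₁/2)] = +2.1869;  Δφ = +1.5603 rad,  Δλ = -2.0141 rad
q = Δφ/Δψ = 0.7135
d = R·√(Δφ² + q²Δλ²) = 3435·2.12126 = 7287 nmi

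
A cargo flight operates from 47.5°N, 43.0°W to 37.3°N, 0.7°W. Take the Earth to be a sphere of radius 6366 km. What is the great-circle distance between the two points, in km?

cos σ = sin φ₁ sin φ₂ + cos φ₁ cos φ₂ cos Δλ
      = sin(47.50°)sin(37.30°) + cos(47.50°)cos(37.30°)cos(42.30°) = 0.8443
σ = 32.406° → d = Rσ = 6366·0.56560 = 3601 km

3601 km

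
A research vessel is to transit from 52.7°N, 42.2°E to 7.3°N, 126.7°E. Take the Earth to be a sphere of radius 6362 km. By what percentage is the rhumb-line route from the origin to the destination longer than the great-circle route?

3.0%

Great circle: σ = 1.4114 rad → d_gc = Rσ = 8979.6 km
Rhumb: Δφ = -0.7924, Δλ = +1.4748, Δψ = -0.9584, q = Δφ/Δψ = 0.8268 → d_rh = R√(Δφ²+q²Δλ²) = 9251.4 km
Excess = (9251.4 − 8979.6) / 8979.6 = 271.8 / 8979.6 = 3.03% ≈ 3.0%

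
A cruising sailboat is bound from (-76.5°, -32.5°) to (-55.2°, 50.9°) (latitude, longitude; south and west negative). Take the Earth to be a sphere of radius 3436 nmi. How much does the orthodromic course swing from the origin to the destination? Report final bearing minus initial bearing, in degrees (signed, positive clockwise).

At departure: θ₁ = atan2(sin Δλ cos φ₂, cos φ₁ sin φ₂ − sin φ₁ cos φ₂ cos Δλ) = 102.71°
At arrival: θ₂ = atan2(sin Δλ cos φ₁, −cos φ₂ sin φ₁ + sin φ₂ cos φ₁ cos Δλ) = 23.52°
Δθ = θ₂ − θ₁ = -79.2°

-79.2°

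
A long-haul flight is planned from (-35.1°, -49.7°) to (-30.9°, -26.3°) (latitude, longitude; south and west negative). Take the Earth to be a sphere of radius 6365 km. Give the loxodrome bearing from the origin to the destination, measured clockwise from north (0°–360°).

Meridional parts: M(φ₁)=-0.6550, M(φ₂)=-0.5675 → ΔM = +0.0874;  Δλ = +0.4084 rad
tan C = Δλ / ΔM = +4.6707 → C = 77.92°

77.9°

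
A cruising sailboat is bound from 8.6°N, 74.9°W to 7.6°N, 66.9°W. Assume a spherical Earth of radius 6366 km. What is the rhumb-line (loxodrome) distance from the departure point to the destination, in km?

Δψ = ln[tan(π/4+φ₂/2)/tan(π/4+φ₁/2)] = -0.0176;  Δφ = -0.0175 rad,  Δλ = +0.1396 rad
q = Δφ/Δψ = 0.9900
d = R·√(Δφ² + q²Δλ²) = 6366·0.13933 = 887 km

887 km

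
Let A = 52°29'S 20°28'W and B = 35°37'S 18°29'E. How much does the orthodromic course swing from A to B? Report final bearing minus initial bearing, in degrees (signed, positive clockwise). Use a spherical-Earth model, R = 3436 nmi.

Initial bearing θ₁ = atan2(sin Δλ cos φ₂, cos φ₁ sin φ₂ − sin φ₁ cos φ₂ cos Δλ) = 73.97°
Final bearing θ₂ = (initial bearing from the destination back to the start) + 180° = 46.06°
Δθ = θ₂ − θ₁ = -27.9°

-27.9°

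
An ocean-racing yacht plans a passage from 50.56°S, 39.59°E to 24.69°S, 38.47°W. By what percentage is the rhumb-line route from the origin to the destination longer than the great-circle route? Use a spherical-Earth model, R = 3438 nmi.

3.4%

Great circle: σ = 1.1130 rad → d_gc = Rσ = 3826.4 nmi
Rhumb: Δφ = +0.4515, Δλ = -1.3624, Δψ = +0.5811, q = Δφ/Δψ = 0.7771 → d_rh = R√(Δφ²+q²Δλ²) = 3956.9 nmi
Excess = (3956.9 − 3826.4) / 3826.4 = 130.5 / 3826.4 = 3.41% ≈ 3.4%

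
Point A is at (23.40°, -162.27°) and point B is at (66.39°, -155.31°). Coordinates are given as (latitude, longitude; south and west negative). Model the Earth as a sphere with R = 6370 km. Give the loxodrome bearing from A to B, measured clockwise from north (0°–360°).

Meridional parts: M(φ₁)=+0.4203, M(φ₂)=+1.5654 → ΔM = +1.1452;  Δλ = +0.1215 rad
tan C = Δλ / ΔM = +0.1061 → C = 6.06°

6.1°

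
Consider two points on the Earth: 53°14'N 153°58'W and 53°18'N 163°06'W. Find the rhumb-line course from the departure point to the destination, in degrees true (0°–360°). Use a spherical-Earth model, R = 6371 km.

Meridional parts: M(φ₁)=+1.1016, M(φ₂)=+1.1036 → ΔM = +0.0019;  Δλ = -0.1594 rad
tan C = Δλ / ΔM = -81.9385 → C = 270.70°

270.7°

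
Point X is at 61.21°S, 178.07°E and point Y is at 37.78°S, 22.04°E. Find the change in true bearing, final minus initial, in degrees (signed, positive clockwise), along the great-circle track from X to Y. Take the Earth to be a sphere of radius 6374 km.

+149.4°

At departure: θ₁ = atan2(sin Δλ cos φ₂, cos φ₁ sin φ₂ − sin φ₁ cos φ₂ cos Δλ) = 199.09°
At arrival: θ₂ = atan2(sin Δλ cos φ₁, −cos φ₂ sin φ₁ + sin φ₂ cos φ₁ cos Δλ) = 348.51°
Δθ = θ₂ − θ₁ = +149.4°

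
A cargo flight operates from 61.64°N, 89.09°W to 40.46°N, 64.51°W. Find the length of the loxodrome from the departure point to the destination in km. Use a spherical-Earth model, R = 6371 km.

Δψ = ln[tan(π/4+φ₂/2)/tan(π/4+φ₁/2)] = -0.6023;  Δφ = -0.3697 rad,  Δλ = +0.4290 rad
q = Δφ/Δψ = 0.6138
d = R·√(Δφ² + q²Δλ²) = 6371·0.45386 = 2892 km

2892 km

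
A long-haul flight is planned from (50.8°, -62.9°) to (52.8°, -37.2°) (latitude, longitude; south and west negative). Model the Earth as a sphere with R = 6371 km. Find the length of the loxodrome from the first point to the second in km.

1781 km

Δψ = ln[tan(π/4+φ₂/2)/tan(π/4+φ₁/2)] = +0.0565;  Δφ = +0.0349 rad,  Δλ = +0.4485 rad
q = Δφ/Δψ = 0.6183
d = R·√(Δφ² + q²Δλ²) = 6371·0.27952 = 1781 km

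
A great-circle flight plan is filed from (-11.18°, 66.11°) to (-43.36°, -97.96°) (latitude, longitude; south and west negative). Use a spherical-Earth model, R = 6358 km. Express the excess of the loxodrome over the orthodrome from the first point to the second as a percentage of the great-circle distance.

18.5%

Great circle: σ = 2.1564 rad → d_gc = Rσ = 13710.7 km
Rhumb: Δφ = -0.5616, Δλ = -2.8636, Δψ = -0.6451, q = Δφ/Δψ = 0.8707 → d_rh = R√(Δφ²+q²Δλ²) = 16249.0 km
Excess = (16249.0 − 13710.7) / 13710.7 = 2538.3 / 13710.7 = 18.51% ≈ 18.5%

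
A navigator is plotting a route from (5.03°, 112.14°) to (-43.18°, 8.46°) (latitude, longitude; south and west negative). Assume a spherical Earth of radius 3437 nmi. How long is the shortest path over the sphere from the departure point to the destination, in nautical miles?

6203 nmi

Haversine: a = sin²(Δφ/2)+cos φ₁ cos φ₂ sin²(Δλ/2) = 0.61589;  σ = 2·atan2(√a,√(1−a))
σ = 103.402° → d = Rσ = 3437·1.80471 = 6203 nmi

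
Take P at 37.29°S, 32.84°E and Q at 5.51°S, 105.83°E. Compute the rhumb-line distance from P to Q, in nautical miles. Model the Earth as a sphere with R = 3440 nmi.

Δψ = ln[tan(π/4+φ₂/2)/tan(π/4+φ₁/2)] = +0.6060;  Δφ = +0.5547 rad,  Δλ = +1.2739 rad
q = Δφ/Δψ = 0.9153
d = R·√(Δφ² + q²Δλ²) = 3440·1.29117 = 4442 nmi

4442 nmi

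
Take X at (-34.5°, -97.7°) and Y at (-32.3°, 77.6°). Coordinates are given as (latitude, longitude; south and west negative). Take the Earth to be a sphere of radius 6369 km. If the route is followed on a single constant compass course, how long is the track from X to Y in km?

16268 km

Δψ = ln[tan(π/4+φ₂/2)/tan(π/4+φ₁/2)] = +0.0460;  Δφ = +0.0384 rad,  Δλ = +3.0596 rad
q = Δφ/Δψ = 0.8348
d = R·√(Δφ² + q²Δλ²) = 6369·2.55426 = 16268 km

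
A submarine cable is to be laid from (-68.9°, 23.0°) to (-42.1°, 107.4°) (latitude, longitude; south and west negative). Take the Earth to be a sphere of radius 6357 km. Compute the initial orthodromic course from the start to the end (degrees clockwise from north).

103.2°

N = sin Δλ·cos φ₂ = +0.7384;  D = cos φ₁ sin φ₂ − sin φ₁ cos φ₂ cos Δλ = -0.1738
initial course = atan2(N, D) = 103.24°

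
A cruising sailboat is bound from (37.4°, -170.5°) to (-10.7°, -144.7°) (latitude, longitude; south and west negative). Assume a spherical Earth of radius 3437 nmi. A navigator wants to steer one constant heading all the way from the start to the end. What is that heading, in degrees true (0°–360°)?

153.2°

Meridional parts: M(φ₁)=+0.7048, M(φ₂)=-0.1878 → ΔM = -0.8926;  Δλ = +0.4503 rad
tan C = Δλ / ΔM = -0.5045 → C = 153.23°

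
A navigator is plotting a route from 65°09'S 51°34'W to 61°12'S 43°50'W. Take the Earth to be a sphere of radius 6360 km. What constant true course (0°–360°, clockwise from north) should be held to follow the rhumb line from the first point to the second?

Δψ = ln[tan(π/4+φ₂/2)/tan(π/4+φ₁/2)] = +0.1530
Δλ = +0.1350 rad (taken the short way round)
course = atan2(Δλ, Δψ) = 41.41°

41.4°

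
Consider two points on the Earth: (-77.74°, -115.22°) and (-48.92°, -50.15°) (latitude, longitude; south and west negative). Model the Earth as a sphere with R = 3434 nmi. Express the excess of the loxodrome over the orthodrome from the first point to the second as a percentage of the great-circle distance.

Great circle: σ = 0.6511 rad → d_gc = Rσ = 2235.9 nmi
Rhumb: Δφ = +0.5030, Δλ = +1.1357, Δψ = +1.2495, q = Δφ/Δψ = 0.4026 → d_rh = R√(Δφ²+q²Δλ²) = 2334.2 nmi
Excess = (2334.2 − 2235.9) / 2235.9 = 98.3 / 2235.9 = 4.40% ≈ 4.4%

4.4%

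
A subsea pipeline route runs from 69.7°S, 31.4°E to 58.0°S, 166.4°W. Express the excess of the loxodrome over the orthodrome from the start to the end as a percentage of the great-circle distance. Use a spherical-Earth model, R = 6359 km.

Great circle: σ = 0.9016 rad → d_gc = Rσ = 5733.5 km
Rhumb: Δφ = +0.2042, Δλ = +2.8309, Δψ = +0.4711, q = Δφ/Δψ = 0.4335 → d_rh = R√(Δφ²+q²Δλ²) = 7911.2 km
Excess = (7911.2 − 5733.5) / 5733.5 = 2177.7 / 5733.5 = 37.98% ≈ 38.0%

38.0%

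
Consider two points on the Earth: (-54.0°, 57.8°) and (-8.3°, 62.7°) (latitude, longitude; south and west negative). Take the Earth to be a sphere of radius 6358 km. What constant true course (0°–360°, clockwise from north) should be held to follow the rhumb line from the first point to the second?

5.0°

Meridional parts: M(φ₁)=-1.1242, M(φ₂)=-0.1454 → ΔM = +0.9788;  Δλ = +0.0855 rad
tan C = Δλ / ΔM = +0.0874 → C = 4.99°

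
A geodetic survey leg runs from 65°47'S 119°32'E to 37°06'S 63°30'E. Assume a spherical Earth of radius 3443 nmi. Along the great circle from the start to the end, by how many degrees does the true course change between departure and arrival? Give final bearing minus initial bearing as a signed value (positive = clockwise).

At departure: θ₁ = atan2(sin Δλ cos φ₂, cos φ₁ sin φ₂ − sin φ₁ cos φ₂ cos Δλ) = 283.51°
At arrival: θ₂ = atan2(sin Δλ cos φ₁, −cos φ₂ sin φ₁ + sin φ₂ cos φ₁ cos Δλ) = 330.00°
Δθ = θ₂ − θ₁ = +46.5°

+46.5°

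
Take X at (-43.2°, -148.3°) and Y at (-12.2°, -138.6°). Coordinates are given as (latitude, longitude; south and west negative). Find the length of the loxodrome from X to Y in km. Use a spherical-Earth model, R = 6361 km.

3566 km

Rhumb course C = atan2(Δλ, Δψ) with Δψ = ln[tan(π/4+φ₂/2)/tan(π/4+φ₁/2)] = +0.6231, Δλ = +0.1693 → C = 15.20°
d = R·|Δφ| / |cos C| = 6361·0.54105 / 0.96501 = 3566 km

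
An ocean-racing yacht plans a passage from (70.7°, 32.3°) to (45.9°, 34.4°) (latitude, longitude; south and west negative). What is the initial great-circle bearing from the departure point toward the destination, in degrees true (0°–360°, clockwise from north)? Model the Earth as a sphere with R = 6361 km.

176.5°

N = sin Δλ·cos φ₂ = +0.0255;  D = cos φ₁ sin φ₂ − sin φ₁ cos φ₂ cos Δλ = -0.4190
initial course = atan2(N, D) = 176.52°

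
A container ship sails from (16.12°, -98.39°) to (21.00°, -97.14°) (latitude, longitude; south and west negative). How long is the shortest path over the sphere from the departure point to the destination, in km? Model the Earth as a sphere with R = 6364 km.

558 km

cos σ = sin φ₁ sin φ₂ + cos φ₁ cos φ₂ cos Δλ
      = sin(16.12°)sin(21.00°) + cos(16.12°)cos(21.00°)cos(1.25°) = 0.9962
σ = 5.022° → d = Rσ = 6364·0.08765 = 558 km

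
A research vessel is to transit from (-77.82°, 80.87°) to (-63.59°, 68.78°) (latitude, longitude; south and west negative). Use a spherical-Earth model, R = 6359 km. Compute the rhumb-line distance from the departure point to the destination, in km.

Δψ = ln[tan(π/4+φ₂/2)/tan(π/4+φ₁/2)] = +0.7881;  Δφ = +0.2484 rad,  Δλ = -0.2110 rad
q = Δφ/Δψ = 0.3151
d = R·√(Δφ² + q²Δλ²) = 6359·0.25711 = 1635 km

1635 km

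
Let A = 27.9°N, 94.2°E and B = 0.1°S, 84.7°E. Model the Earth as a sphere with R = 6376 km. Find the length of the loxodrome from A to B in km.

Δψ = ln[tan(π/4+φ₂/2)/tan(π/4+φ₁/2)] = -0.5092;  Δφ = -0.4887 rad,  Δλ = -0.1658 rad
q = Δφ/Δψ = 0.9598
d = R·√(Δφ² + q²Δλ²) = 6376·0.51395 = 3277 km

3277 km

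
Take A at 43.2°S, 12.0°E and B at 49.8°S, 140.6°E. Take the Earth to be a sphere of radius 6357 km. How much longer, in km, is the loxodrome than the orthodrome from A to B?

1317 km

Great circle: cos σ = sin φ₁ sin φ₂ + cos φ₁ cos φ₂ cos Δλ,  σ = 1.3394 rad → d_gc = 8514.8 km
Rhumb line: Δψ = -0.1676, q = Δφ/Δψ = 0.6871, d_rh = R√(Δφ²+q²Δλ²) = 9831.4 km
Excess = 9831.4 − 8514.8 = 1316.6 ≈ 1317 km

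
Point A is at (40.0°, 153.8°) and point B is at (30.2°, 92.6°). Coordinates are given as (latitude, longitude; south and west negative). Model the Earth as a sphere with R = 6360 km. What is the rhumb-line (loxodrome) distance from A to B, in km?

5650 km

Δψ = ln[tan(π/4+φ₂/2)/tan(π/4+φ₁/2)] = -0.2096;  Δφ = -0.1710 rad,  Δλ = -1.0681 rad
q = Δφ/Δψ = 0.8162
d = R·√(Δφ² + q²Δλ²) = 6360·0.88840 = 5650 km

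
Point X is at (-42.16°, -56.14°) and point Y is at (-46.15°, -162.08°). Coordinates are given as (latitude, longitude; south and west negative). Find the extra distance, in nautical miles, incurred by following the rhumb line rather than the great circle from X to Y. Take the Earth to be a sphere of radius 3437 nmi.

Great circle: cos σ = sin φ₁ sin φ₂ + cos φ₁ cos φ₂ cos Δλ,  σ = 1.2207 rad → d_gc = 4195.5 nmi
Rhumb line: Δψ = -0.0971, q = Δφ/Δψ = 0.7170, d_rh = R√(Δφ²+q²Δλ²) = 4563.1 nmi
Excess = 4563.1 − 4195.5 = 367.6 ≈ 368 nmi

368 nmi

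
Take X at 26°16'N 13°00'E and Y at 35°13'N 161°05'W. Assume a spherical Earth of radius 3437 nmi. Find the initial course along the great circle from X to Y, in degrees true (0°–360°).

N = sin Δλ·cos φ₂ = -0.0842;  D = cos φ₁ sin φ₂ − sin φ₁ cos φ₂ cos Δλ = +0.8768
initial course = atan2(N, D) = 354.51°

354.5°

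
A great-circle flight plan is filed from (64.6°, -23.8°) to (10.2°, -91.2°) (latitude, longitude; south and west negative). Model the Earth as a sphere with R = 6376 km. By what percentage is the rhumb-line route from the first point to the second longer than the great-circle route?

Great circle: σ = 1.2427 rad → d_gc = Rσ = 7923.7 km
Rhumb: Δφ = -0.9495, Δλ = -1.1764, Δψ = -1.3111, q = Δφ/Δψ = 0.7242 → d_rh = R√(Δφ²+q²Δλ²) = 8133.3 km
Excess = (8133.3 − 7923.7) / 7923.7 = 209.6 / 7923.7 = 2.645% ≈ 2.6%

2.6%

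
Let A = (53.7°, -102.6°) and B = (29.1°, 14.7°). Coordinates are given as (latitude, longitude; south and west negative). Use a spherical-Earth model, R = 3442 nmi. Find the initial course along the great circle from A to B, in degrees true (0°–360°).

N = sin Δλ·cos φ₂ = +0.7764;  D = cos φ₁ sin φ₂ − sin φ₁ cos φ₂ cos Δλ = +0.6109
initial course = atan2(N, D) = 51.80°

51.8°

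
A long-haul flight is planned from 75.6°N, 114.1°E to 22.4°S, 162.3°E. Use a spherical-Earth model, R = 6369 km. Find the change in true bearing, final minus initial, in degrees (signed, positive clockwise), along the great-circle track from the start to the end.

At departure: θ₁ = atan2(sin Δλ cos φ₂, cos φ₁ sin φ₂ − sin φ₁ cos φ₂ cos Δλ) = 135.10°
At arrival: θ₂ = atan2(sin Δλ cos φ₁, −cos φ₂ sin φ₁ + sin φ₂ cos φ₁ cos Δλ) = 169.05°
Δθ = θ₂ − θ₁ = +34.0°

+34.0°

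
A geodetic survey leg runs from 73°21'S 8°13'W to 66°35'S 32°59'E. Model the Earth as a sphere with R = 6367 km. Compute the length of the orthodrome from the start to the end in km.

cos σ = sin φ₁ sin φ₂ + cos φ₁ cos φ₂ cos Δλ
      = sin(-73.35°)sin(-66.58°) + cos(-73.35°)cos(-66.58°)cos(41.20°) = 0.9648
σ = 15.238° → d = Rσ = 6367·0.26596 = 1693 km

1693 km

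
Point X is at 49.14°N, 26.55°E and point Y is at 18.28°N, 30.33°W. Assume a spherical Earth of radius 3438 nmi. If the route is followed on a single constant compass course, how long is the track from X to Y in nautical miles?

Δψ = ln[tan(π/4+φ₂/2)/tan(π/4+φ₁/2)] = -0.6629;  Δφ = -0.5386 rad,  Δλ = -0.9927 rad
q = Δφ/Δψ = 0.8125
d = R·√(Δφ² + q²Δλ²) = 3438·0.96987 = 3334 nmi

3334 nmi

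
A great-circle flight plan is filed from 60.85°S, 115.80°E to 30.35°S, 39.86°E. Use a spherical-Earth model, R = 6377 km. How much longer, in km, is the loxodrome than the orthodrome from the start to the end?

Great circle: cos σ = sin φ₁ sin φ₂ + cos φ₁ cos φ₂ cos Δλ,  σ = 0.9963 rad → d_gc = 6353.5 km
Rhumb line: Δψ = +0.7906, q = Δφ/Δψ = 0.6733, d_rh = R√(Δφ²+q²Δλ²) = 6626.2 km
Excess = 6626.2 − 6353.5 = 272.7 ≈ 273 km

273 km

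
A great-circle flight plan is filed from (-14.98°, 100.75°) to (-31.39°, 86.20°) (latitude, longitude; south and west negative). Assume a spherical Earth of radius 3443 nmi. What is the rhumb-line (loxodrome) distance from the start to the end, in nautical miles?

Δψ = ln[tan(π/4+φ₂/2)/tan(π/4+φ₁/2)] = -0.3130;  Δφ = -0.2864 rad,  Δλ = -0.2539 rad
q = Δφ/Δψ = 0.9149
d = R·√(Δφ² + q²Δλ²) = 3443·0.36880 = 1270 nmi

1270 nmi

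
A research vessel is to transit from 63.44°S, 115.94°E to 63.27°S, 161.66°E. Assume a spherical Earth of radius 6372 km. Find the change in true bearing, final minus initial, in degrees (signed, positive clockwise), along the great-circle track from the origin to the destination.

-41.3°

Initial bearing θ₁ = atan2(sin Δλ cos φ₂, cos φ₁ sin φ₂ − sin φ₁ cos φ₂ cos Δλ) = 110.20°
Final bearing θ₂ = (initial bearing from the destination back to the start) + 180° = 68.90°
Δθ = θ₂ − θ₁ = -41.3°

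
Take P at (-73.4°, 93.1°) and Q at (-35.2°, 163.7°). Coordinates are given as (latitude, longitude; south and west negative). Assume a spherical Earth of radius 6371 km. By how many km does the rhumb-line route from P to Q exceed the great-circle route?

257 km

Great circle: cos σ = sin φ₁ sin φ₂ + cos φ₁ cos φ₂ cos Δλ,  σ = 0.8893 rad → d_gc = 5665.77 km
Rhumb line: Δψ = +1.2678, q = Δφ/Δψ = 0.5259, d_rh = R√(Δφ²+q²Δλ²) = 5923.26 km
Excess = 5923.26 − 5665.77 = 257.49 ≈ 257 km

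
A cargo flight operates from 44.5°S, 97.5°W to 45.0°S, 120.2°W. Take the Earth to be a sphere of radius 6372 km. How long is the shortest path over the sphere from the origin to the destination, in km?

Haversine: a = sin²(Δφ/2)+cos φ₁ cos φ₂ sin²(Δλ/2) = 0.01955;  σ = 2·atan2(√a,√(1−a))
σ = 16.076° → d = Rσ = 6372·0.28058 = 1788 km

1788 km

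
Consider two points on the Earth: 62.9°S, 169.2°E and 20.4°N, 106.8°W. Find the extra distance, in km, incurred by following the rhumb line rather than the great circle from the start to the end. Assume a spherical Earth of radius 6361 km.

Great circle: cos σ = sin φ₁ sin φ₂ + cos φ₁ cos φ₂ cos Δλ,  σ = 1.8397 rad → d_gc = 11702.3 km
Rhumb line: Δψ = +1.7868, q = Δφ/Δψ = 0.8137, d_rh = R√(Δφ²+q²Δλ²) = 11962.7 km
Excess = 11962.7 − 11702.3 = 260.4 ≈ 260 km

260 km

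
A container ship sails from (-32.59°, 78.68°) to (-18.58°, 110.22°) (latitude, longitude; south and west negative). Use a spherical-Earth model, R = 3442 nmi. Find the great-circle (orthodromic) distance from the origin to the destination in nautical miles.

cos σ = sin φ₁ sin φ₂ + cos φ₁ cos φ₂ cos Δλ
      = sin(-32.59°)sin(-18.58°) + cos(-32.59°)cos(-18.58°)cos(31.54°) = 0.8523
σ = 31.540° → d = Rσ = 3442·0.55048 = 1895 nmi

1895 nmi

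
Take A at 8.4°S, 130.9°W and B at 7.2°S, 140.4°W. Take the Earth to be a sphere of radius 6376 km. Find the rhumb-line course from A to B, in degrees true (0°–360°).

Meridional parts: M(φ₁)=-0.1471, M(φ₂)=-0.1260 → ΔM = +0.0211;  Δλ = -0.1658 rad
tan C = Δλ / ΔM = -7.8433 → C = 277.27°

277.3°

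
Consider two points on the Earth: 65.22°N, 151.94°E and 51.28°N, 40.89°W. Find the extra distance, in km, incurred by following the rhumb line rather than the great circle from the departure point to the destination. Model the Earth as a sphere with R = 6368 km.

2738 km

Great circle: cos σ = sin φ₁ sin φ₂ + cos φ₁ cos φ₂ cos Δλ,  σ = 1.1010 rad → d_gc = 7010.9 km
Rhumb line: Δψ = -0.4697, q = Δφ/Δψ = 0.5180, d_rh = R√(Δφ²+q²Δλ²) = 9748.7 km
Excess = 9748.7 − 7010.9 = 2737.8 ≈ 2738 km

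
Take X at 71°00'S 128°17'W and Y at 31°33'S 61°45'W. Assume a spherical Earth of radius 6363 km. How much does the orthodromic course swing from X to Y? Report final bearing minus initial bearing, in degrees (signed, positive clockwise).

At departure: θ₁ = atan2(sin Δλ cos φ₂, cos φ₁ sin φ₂ − sin φ₁ cos φ₂ cos Δλ) = 79.10°
At arrival: θ₂ = atan2(sin Δλ cos φ₁, −cos φ₂ sin φ₁ + sin φ₂ cos φ₁ cos Δλ) = 22.03°
Δθ = θ₂ − θ₁ = -57.1°

-57.1°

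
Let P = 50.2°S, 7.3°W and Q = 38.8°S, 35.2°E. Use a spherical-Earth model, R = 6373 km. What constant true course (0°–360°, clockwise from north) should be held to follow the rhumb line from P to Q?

69.3°

Meridional parts: M(φ₁)=-1.0161, M(φ₂)=-0.7358 → ΔM = +0.2803;  Δλ = +0.7418 rad
tan C = Δλ / ΔM = +2.6461 → C = 69.30°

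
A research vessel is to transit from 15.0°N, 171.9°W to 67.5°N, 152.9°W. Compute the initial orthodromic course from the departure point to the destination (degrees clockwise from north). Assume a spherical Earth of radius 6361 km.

θ = atan2( sin Δλ·cos φ₂ ,  cos φ₁ sin φ₂ − sin φ₁ cos φ₂ cos Δλ )
  = atan2(+0.1246, +0.7987) = 8.87°

8.9°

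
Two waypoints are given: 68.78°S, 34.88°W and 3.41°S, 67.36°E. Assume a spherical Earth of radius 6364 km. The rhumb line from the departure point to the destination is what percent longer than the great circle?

6.8%

Great circle: σ = 1.5920 rad → d_gc = Rσ = 10131.2 km
Rhumb: Δφ = +1.1409, Δλ = +1.7844, Δψ = +1.6154, q = Δφ/Δψ = 0.7063 → d_rh = R√(Δφ²+q²Δλ²) = 10819.1 km
Excess = (10819.1 − 10131.2) / 10131.2 = 687.9 / 10131.2 = 6.79% ≈ 6.8%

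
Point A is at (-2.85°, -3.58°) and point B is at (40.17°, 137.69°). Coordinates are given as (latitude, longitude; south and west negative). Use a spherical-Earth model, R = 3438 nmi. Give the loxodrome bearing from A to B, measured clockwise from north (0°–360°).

71.7°

Meridional parts: M(φ₁)=-0.0498, M(φ₂)=+0.7668 → ΔM = +0.8166;  Δλ = +2.4656 rad
tan C = Δλ / ΔM = +3.0196 → C = 71.68°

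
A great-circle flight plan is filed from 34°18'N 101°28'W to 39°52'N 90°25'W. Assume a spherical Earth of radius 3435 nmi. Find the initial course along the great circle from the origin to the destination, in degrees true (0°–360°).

θ = atan2( sin Δλ·cos φ₂ ,  cos φ₁ sin φ₂ − sin φ₁ cos φ₂ cos Δλ )
  = atan2(+0.1471, +0.1050) = 54.48°

54.5°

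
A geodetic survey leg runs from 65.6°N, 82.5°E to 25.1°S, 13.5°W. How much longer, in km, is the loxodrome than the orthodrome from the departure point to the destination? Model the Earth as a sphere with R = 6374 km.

Great circle: cos σ = sin φ₁ sin φ₂ + cos φ₁ cos φ₂ cos Δλ,  σ = 2.0102 rad → d_gc = 12813.1 km
Rhumb line: Δψ = -1.9843, q = Δφ/Δψ = 0.7978, d_rh = R√(Δφ²+q²Δλ²) = 13206.0 km
Excess = 13206.0 − 12813.1 = 392.9 ≈ 393 km

393 km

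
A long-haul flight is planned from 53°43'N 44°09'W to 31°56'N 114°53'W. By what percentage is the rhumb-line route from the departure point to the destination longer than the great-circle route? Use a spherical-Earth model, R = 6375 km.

Great circle: σ = 0.9371 rad → d_gc = Rσ = 5974.3 km
Rhumb: Δφ = -0.3802, Δλ = -1.2345, Δψ = -0.5271, q = Δφ/Δψ = 0.7212 → d_rh = R√(Δφ²+q²Δλ²) = 6172.1 km
Excess = (6172.1 − 5974.3) / 5974.3 = 197.8 / 5974.3 = 3.31% ≈ 3.3%

3.3%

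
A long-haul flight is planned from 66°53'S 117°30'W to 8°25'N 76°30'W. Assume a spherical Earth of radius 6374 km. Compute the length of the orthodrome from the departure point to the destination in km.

8998 km

Haversine: a = sin²(Δφ/2)+cos φ₁ cos φ₂ sin²(Δλ/2) = 0.42075;  σ = 2·atan2(√a,√(1−a))
σ = 80.881° → d = Rσ = 6374·1.41163 = 8998 km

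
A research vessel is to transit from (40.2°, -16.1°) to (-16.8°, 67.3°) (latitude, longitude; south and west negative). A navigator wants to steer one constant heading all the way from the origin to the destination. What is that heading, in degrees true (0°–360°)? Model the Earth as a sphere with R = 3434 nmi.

126.2°

Δψ = ln[tan(π/4+φ₂/2)/tan(π/4+φ₁/2)] = -1.0650
Δλ = +1.4556 rad (taken the short way round)
course = atan2(Δλ, Δψ) = 126.19°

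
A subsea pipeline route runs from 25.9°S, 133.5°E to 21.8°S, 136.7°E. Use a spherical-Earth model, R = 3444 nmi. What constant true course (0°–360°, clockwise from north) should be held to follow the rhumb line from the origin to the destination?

35.5°

Meridional parts: M(φ₁)=-0.4683, M(φ₂)=-0.3900 → ΔM = +0.0783;  Δλ = +0.0559 rad
tan C = Δλ / ΔM = +0.7136 → C = 35.51°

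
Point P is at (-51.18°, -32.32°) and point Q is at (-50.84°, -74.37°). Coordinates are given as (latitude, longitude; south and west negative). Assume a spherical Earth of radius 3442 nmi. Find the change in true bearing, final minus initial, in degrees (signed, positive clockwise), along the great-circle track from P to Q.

+33.3°

At departure: θ₁ = atan2(sin Δλ cos φ₂, cos φ₁ sin φ₂ − sin φ₁ cos φ₂ cos Δλ) = 254.07°
At arrival: θ₂ = atan2(sin Δλ cos φ₁, −cos φ₂ sin φ₁ + sin φ₂ cos φ₁ cos Δλ) = 287.34°
Δθ = θ₂ − θ₁ = +33.3°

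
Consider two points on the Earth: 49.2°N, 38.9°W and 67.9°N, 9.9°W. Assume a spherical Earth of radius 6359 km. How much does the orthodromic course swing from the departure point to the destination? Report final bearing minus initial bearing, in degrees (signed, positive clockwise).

At departure: θ₁ = atan2(sin Δλ cos φ₂, cos φ₁ sin φ₂ − sin φ₁ cos φ₂ cos Δλ) = 27.11°
At arrival: θ₂ = atan2(sin Δλ cos φ₁, −cos φ₂ sin φ₁ + sin φ₂ cos φ₁ cos Δλ) = 52.32°
Δθ = θ₂ − θ₁ = +25.2°

+25.2°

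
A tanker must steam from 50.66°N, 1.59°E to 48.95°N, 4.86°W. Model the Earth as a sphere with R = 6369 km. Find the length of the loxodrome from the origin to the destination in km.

500 km

Δψ = ln[tan(π/4+φ₂/2)/tan(π/4+φ₁/2)] = -0.0463;  Δφ = -0.0298 rad,  Δλ = -0.1126 rad
q = Δφ/Δψ = 0.6453
d = R·√(Δφ² + q²Δλ²) = 6369·0.07854 = 500 km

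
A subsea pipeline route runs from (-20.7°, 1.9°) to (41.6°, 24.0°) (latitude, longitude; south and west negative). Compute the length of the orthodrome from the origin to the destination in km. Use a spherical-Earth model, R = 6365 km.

7285 km

cos σ = sin φ₁ sin φ₂ + cos φ₁ cos φ₂ cos Δλ
      = sin(-20.70°)sin(41.60°) + cos(-20.70°)cos(41.60°)cos(22.10°) = 0.4134
σ = 65.578° → d = Rσ = 6365·1.14456 = 7285 km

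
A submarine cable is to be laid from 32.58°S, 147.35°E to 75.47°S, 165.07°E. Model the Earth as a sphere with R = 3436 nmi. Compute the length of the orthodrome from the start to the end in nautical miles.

2622 nmi

cos σ = sin φ₁ sin φ₂ + cos φ₁ cos φ₂ cos Δλ
      = sin(-32.58°)sin(-75.47°) + cos(-32.58°)cos(-75.47°)cos(17.72°) = 0.7226
σ = 43.728° → d = Rσ = 3436·0.76319 = 2622 nmi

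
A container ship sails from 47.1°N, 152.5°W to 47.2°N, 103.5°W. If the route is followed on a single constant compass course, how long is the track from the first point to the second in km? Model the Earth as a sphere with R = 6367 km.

Δψ = ln[tan(π/4+φ₂/2)/tan(π/4+φ₁/2)] = +0.0026;  Δφ = +0.0017 rad,  Δλ = +0.8552 rad
q = Δφ/Δψ = 0.6801
d = R·√(Δφ² + q²Δλ²) = 6367·0.58162 = 3703 km

3703 km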